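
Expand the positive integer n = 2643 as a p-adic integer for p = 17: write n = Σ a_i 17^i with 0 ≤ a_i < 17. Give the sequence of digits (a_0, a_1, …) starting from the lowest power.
(a_0, a_1, …) = (8, 2, 9)

Repeated division by 17 gives the digits low-to-high: 2643 = 8 + 2·17^1 + 9·17^2. Digit sequence: (8, 2, 9).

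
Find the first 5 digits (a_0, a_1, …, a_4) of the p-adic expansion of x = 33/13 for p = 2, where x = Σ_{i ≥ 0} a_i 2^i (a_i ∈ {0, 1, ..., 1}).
(a_0, …, a_4) = (1, 0, 1, 0, 0)

v_2(33/13) = 0 (numerator and denominator both coprime to 2), so x ∈ ℤ_2^×. Compute digits iteratively via a_i = x_i mod 2, x_{i+1} = (x_i − a_i)/2, with x_0 = x:
  x_0 = 33/13;  a_0 = 1;  x_1 = (x_0 − 1)/2 = 10/13
  x_1 = 10/13;  a_1 = 0;  x_2 = (x_1 − 0)/2 = 5/13
  x_2 = 5/13;  a_2 = 1;  x_3 = (x_2 − 1)/2 = -4/13
  x_3 = -4/13;  a_3 = 0;  x_4 = (x_3 − 0)/2 = -2/13
  x_4 = -2/13;  a_4 = 0;  x_5 = (x_4 − 0)/2 = -1/13
Digits: (1, 0, 1, 0, 0).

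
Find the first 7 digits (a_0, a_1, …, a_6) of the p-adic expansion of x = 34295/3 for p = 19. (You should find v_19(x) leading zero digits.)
(a_0, …, a_6) = (0, 0, 0, 8, 6, 6, 6)

v_19(34295/3) = 3, so a_0 = ... = a_2 = 0. Factor out: x = 19^3 · u with u = 5/3 a unit in ℤ_19. Expand u iteratively via a_{v+i} = u_i mod 19, u_{i+1} = (u_i − a_{v+i})/19:
  u_0 = 5/3;  a_3 = 8;  u_1 = (u_0 − 8)/19 = -1/3
  u_1 = -1/3;  a_4 = 6;  u_2 = (u_1 − 6)/19 = -1/3
  u_2 = -1/3;  a_5 = 6;  u_3 = (u_2 − 6)/19 = -1/3
  u_3 = -1/3;  a_6 = 6;  u_4 = (u_3 − 6)/19 = -1/3
Digits: (0, 0, 0, 8, 6, 6, 6).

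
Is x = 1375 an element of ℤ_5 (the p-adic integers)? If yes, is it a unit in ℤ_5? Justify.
x ∈ ℤ_5 but not a unit; v_5(x) = 3 > 0

ℤ_5 = {x ∈ ℚ_5 : v_5(x) ≥ 0} and ℤ_5^× = {x ∈ ℤ_5 : v_5(x) = 0}. Here v_5(1375) = v_5(num) − v_5(den) = 3; compare against these criteria.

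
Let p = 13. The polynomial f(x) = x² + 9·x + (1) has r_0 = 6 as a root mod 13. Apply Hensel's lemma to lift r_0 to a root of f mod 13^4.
r_3 = 26760 (mod 28561)

Hensel: r_{i+1} = r_i − f(r_i)·(f′(r_i))^{-1} mod 13^{i+2}, f′(x) = 2x + 9. Iterate:
  r_0 = 6 (mod 13)
  r_1 = 58 (mod 169)
  r_2 = 396 (mod 2197)
  r_3 = 26760 (mod 28561)
Final: r = 26760 satisfies f(r) ≡ 0 mod 13^4.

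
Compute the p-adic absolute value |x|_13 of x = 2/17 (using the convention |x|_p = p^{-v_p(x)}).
|2/17|_13 = 1

Step 1 — compute v_13(x) by factoring powers of 13 out of the numerator and denominator: v_13(2/17) = 0. Step 2 — apply |x|_p = p^{-v_p(x)} = 13^{0} = 1.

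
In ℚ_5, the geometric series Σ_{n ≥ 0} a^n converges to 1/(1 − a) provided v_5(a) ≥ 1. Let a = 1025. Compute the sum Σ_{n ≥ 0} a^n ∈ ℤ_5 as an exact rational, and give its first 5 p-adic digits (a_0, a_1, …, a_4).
Σ a^n = 1/(1 − a) = -1/1024;  first 5 digits = (1, 0, 1, 3, 2)

v_5(a) = 2 ≥ 1, so the series converges in ℤ_5 to 1/(1 − a) = 1/(1 − 1025) = -1/1024. Expand this rational in ℤ_5: compute digits iteratively via d_i = x_i mod 5, x_{i+1} = (x_i − d_i)/5. The first 5 digits are (1, 0, 1, 3, 2).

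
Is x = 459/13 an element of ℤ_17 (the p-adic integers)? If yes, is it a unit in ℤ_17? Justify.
x ∈ ℤ_17 but not a unit; v_17(x) = 1 > 0

ℤ_17 = {x ∈ ℚ_17 : v_17(x) ≥ 0} and ℤ_17^× = {x ∈ ℤ_17 : v_17(x) = 0}. Here v_17(459/13) = v_17(num) − v_17(den) = 1; compare against these criteria.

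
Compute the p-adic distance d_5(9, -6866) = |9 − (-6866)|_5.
d_5(9, -6866) = 1/625

Step 1 — x − y = 9 − (-6866) = 6875. Step 2 — v_5(6875) = 4 (factor: 6875 = (5^4 · 11); the sign does not affect v_p). Step 3 — |x − y|_5 = 5^{-4} = 1/625.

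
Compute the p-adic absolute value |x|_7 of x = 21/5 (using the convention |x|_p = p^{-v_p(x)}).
|21/5|_7 = 1/7

Step 1 — compute v_7(x) by factoring powers of 7 out of the numerator and denominator: v_7(21/5) = 1. Step 2 — apply |x|_p = p^{-v_p(x)} = 7^{-1} = 1/7.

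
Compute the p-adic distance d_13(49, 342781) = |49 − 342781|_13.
d_13(49, 342781) = 1/28561

Step 1 — x − y = 49 − 342781 = -342732. Step 2 — v_13(-342732) = 4 (factor: -342732 = −(13^4 · 12); the sign does not affect v_p). Step 3 — |x − y|_13 = 13^{-4} = 1/28561.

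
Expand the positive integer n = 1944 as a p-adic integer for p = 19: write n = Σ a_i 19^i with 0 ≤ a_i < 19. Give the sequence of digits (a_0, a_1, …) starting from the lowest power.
(a_0, a_1, …) = (6, 7, 5)

Repeated division by 19 gives the digits low-to-high: 1944 = 6 + 7·19^1 + 5·19^2. Digit sequence: (6, 7, 5).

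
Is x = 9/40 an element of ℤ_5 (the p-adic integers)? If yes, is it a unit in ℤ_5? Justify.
x ∉ ℤ_5 (v_5(x) = -1 < 0)

ℤ_5 = {x ∈ ℚ_5 : v_5(x) ≥ 0} and ℤ_5^× = {x ∈ ℤ_5 : v_5(x) = 0}. Here v_5(9/40) = v_5(num) − v_5(den) = -1; compare against these criteria.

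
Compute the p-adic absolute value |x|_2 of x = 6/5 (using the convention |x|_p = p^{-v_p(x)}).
|6/5|_2 = 1/2

Step 1 — compute v_2(x) by factoring powers of 2 out of the numerator and denominator: v_2(6/5) = 1. Step 2 — apply |x|_p = p^{-v_p(x)} = 2^{-1} = 1/2.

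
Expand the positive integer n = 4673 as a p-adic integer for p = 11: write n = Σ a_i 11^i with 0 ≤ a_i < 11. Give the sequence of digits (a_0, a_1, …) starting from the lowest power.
(a_0, a_1, …) = (9, 6, 5, 3)

Repeated division by 11 gives the digits low-to-high: 4673 = 9 + 6·11^1 + 5·11^2 + 3·11^3. Digit sequence: (9, 6, 5, 3).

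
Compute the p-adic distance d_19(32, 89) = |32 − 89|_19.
d_19(32, 89) = 1/19

Step 1 — x − y = 32 − 89 = -57. Step 2 — v_19(-57) = 1 (factor: -57 = −(19^1 · 3); the sign does not affect v_p). Step 3 — |x − y|_19 = 19^{-1} = 1/19.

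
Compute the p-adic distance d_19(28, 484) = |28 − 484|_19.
d_19(28, 484) = 1/19

Step 1 — x − y = 28 − 484 = -456. Step 2 — v_19(-456) = 1 (factor: -456 = −(19^1 · 24); the sign does not affect v_p). Step 3 — |x − y|_19 = 19^{-1} = 1/19.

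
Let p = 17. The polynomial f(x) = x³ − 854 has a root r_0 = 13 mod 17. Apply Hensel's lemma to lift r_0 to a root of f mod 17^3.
r_2 = 3158 (mod 4913)

Hensel: r_{i+1} = r_i − f(r_i)/f′(r_i) mod 17^{i+2}, where f′(x) = 3x². Iterate:
  r_0 = 13 (mod 17)
  r_1 = 268 (mod 289)
  r_2 = 3158 (mod 4913)
Final: r = 3158 with f(r) ≡ 0 mod 17^3.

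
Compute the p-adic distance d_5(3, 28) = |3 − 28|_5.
d_5(3, 28) = 1/25

Step 1 — x − y = 3 − 28 = -25. Step 2 — v_5(-25) = 2 (factor: -25 = −(5^2 · 1); the sign does not affect v_p). Step 3 — |x − y|_5 = 5^{-2} = 1/25.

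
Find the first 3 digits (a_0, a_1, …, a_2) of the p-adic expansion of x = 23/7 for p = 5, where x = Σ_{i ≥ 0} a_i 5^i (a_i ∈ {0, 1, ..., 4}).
(a_0, …, a_2) = (4, 2, 1)

v_5(23/7) = 0 (numerator and denominator both coprime to 5), so x ∈ ℤ_5^×. Compute digits iteratively via a_i = x_i mod 5, x_{i+1} = (x_i − a_i)/5, with x_0 = x:
  x_0 = 23/7;  a_0 = 4;  x_1 = (x_0 − 4)/5 = -1/7
  x_1 = -1/7;  a_1 = 2;  x_2 = (x_1 − 2)/5 = -3/7
  x_2 = -3/7;  a_2 = 1;  x_3 = (x_2 − 1)/5 = -2/7
Digits: (4, 2, 1).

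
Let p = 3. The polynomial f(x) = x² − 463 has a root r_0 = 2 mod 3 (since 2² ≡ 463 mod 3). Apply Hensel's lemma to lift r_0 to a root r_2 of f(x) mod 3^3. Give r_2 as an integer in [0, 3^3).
r_2 = 2 (mod 27)

Hensel's recurrence: r_{i+1} = r_i − f(r_i)·(f′(r_i))^{-1} mod 3^{i+2}, with f′(x) = 2x. Iterate:
  r_0 = 2 (mod 3)
  r_1 = 2 (mod 9)
  r_2 = 2 (mod 27)
Final: r_2 = 2, and one checks f(r_2) ≡ 0 mod 3^3.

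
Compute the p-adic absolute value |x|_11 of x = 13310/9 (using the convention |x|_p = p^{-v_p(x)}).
|13310/9|_11 = 1/1331

Step 1 — compute v_11(x) by factoring powers of 11 out of the numerator and denominator: v_11(13310/9) = 3. Step 2 — apply |x|_p = p^{-v_p(x)} = 11^{-3} = 1/1331.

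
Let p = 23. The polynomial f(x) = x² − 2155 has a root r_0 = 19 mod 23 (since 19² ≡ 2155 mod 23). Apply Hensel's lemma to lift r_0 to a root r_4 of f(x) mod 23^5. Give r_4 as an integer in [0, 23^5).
r_4 = 885473 (mod 6436343)

Hensel's recurrence: r_{i+1} = r_i − f(r_i)·(f′(r_i))^{-1} mod 23^{i+2}, with f′(x) = 2x. Iterate:
  r_0 = 19 (mod 23)
  r_1 = 456 (mod 529)
  r_2 = 9449 (mod 12167)
  r_3 = 45950 (mod 279841)
  r_4 = 885473 (mod 6436343)
Final: r_4 = 885473, and one checks f(r_4) ≡ 0 mod 23^5.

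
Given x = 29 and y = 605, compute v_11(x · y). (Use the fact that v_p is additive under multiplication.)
v_11(17545) = 2

v_p(x) = 0 (factor: 29 = 11^0 · 29); v_p(y) = 2 (factor: 605 = 11^2 · 5). Additivity: v_p(xy) = v_p(x) + v_p(y) = 0 + 2 = 2. (Direct check: xy = 17545 = 11^2 · (145).)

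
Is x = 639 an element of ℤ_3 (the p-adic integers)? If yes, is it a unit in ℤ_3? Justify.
x ∈ ℤ_3 but not a unit; v_3(x) = 2 > 0

ℤ_3 = {x ∈ ℚ_3 : v_3(x) ≥ 0} and ℤ_3^× = {x ∈ ℤ_3 : v_3(x) = 0}. Here v_3(639) = v_3(num) − v_3(den) = 2; compare against these criteria.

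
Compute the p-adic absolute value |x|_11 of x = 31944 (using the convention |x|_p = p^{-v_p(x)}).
|31944|_11 = 1/1331

Step 1 — compute v_11(x) by factoring powers of 11 out of the numerator and denominator: v_11(31944) = 3. Step 2 — apply |x|_p = p^{-v_p(x)} = 11^{-3} = 1/1331.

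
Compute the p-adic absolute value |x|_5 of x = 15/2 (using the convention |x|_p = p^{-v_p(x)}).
|15/2|_5 = 1/5

Step 1 — compute v_5(x) by factoring powers of 5 out of the numerator and denominator: v_5(15/2) = 1. Step 2 — apply |x|_p = p^{-v_p(x)} = 5^{-1} = 1/5.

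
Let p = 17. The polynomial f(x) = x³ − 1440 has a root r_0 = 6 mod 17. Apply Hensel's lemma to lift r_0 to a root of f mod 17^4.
r_3 = 9458 (mod 83521)

Hensel: r_{i+1} = r_i − f(r_i)/f′(r_i) mod 17^{i+2}, where f′(x) = 3x². Iterate:
  r_0 = 6 (mod 17)
  r_1 = 210 (mod 289)
  r_2 = 4545 (mod 4913)
  r_3 = 9458 (mod 83521)
Final: r = 9458 with f(r) ≡ 0 mod 17^4.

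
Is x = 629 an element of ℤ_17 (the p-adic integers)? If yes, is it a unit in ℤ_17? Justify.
x ∈ ℤ_17 but not a unit; v_17(x) = 1 > 0

ℤ_17 = {x ∈ ℚ_17 : v_17(x) ≥ 0} and ℤ_17^× = {x ∈ ℤ_17 : v_17(x) = 0}. Here v_17(629) = v_17(num) − v_17(den) = 1; compare against these criteria.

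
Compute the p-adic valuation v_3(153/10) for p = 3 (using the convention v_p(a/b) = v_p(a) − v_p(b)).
v_3(153/10) = 2

Factor powers of 3 from the numerator and denominator of the reduced fraction: 153 = 3^2 · 17 and 10 = 3^0 · 10. Apply v_p(a/b) = v_p(a) − v_p(b): v_3(153/10) = 2 − 0 = 2.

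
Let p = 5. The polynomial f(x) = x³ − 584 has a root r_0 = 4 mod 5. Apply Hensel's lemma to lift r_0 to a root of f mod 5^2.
r_1 = 19 (mod 25)

Hensel: r_{i+1} = r_i − f(r_i)/f′(r_i) mod 5^{i+2}, where f′(x) = 3x². Iterate:
  r_0 = 4 (mod 5)
  r_1 = 19 (mod 25)
Final: r = 19 with f(r) ≡ 0 mod 5^2.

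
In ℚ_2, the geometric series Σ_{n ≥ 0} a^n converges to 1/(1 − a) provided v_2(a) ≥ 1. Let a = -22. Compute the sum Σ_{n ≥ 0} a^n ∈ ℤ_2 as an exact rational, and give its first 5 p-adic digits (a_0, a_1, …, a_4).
Σ a^n = 1/(1 − a) = 1/23;  first 5 digits = (1, 1, 1, 0, 0)

v_2(a) = 1 ≥ 1, so the series converges in ℤ_2 to 1/(1 − a) = 1/(1 − (-22)) = 1/23. Expand this rational in ℤ_2: compute digits iteratively via d_i = x_i mod 2, x_{i+1} = (x_i − d_i)/2. The first 5 digits are (1, 1, 1, 0, 0).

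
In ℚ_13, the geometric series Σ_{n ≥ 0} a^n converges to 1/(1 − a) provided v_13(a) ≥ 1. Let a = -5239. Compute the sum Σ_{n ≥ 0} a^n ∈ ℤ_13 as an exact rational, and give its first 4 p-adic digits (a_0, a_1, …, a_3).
Σ a^n = 1/(1 − a) = 1/5240;  first 4 digits = (1, 0, 8, 10)

v_13(a) = 2 ≥ 1, so the series converges in ℤ_13 to 1/(1 − a) = 1/(1 − (-5239)) = 1/5240. Expand this rational in ℤ_13: compute digits iteratively via d_i = x_i mod 13, x_{i+1} = (x_i − d_i)/13. The first 4 digits are (1, 0, 8, 10).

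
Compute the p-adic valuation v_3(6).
v_3(6) = 1

v_3(n) is the largest exponent k such that 3^k divides n. Factor out: 6 = 3^1 · 2. (Sign doesn't affect v_p.) So v_3(6) = 1.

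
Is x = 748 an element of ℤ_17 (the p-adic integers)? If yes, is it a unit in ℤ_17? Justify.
x ∈ ℤ_17 but not a unit; v_17(x) = 1 > 0

ℤ_17 = {x ∈ ℚ_17 : v_17(x) ≥ 0} and ℤ_17^× = {x ∈ ℤ_17 : v_17(x) = 0}. Here v_17(748) = v_17(num) − v_17(den) = 1; compare against these criteria.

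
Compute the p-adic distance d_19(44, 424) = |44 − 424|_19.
d_19(44, 424) = 1/19

Step 1 — x − y = 44 − 424 = -380. Step 2 — v_19(-380) = 1 (factor: -380 = −(19^1 · 20); the sign does not affect v_p). Step 3 — |x − y|_19 = 19^{-1} = 1/19.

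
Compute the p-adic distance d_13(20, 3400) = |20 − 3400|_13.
d_13(20, 3400) = 1/169

Step 1 — x − y = 20 − 3400 = -3380. Step 2 — v_13(-3380) = 2 (factor: -3380 = −(13^2 · 20); the sign does not affect v_p). Step 3 — |x − y|_13 = 13^{-2} = 1/169.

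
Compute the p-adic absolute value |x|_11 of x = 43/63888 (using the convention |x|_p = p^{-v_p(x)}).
|43/63888|_11 = 1331

Step 1 — compute v_11(x) by factoring powers of 11 out of the numerator and denominator: v_11(43/63888) = -3. Step 2 — apply |x|_p = p^{-v_p(x)} = 11^{3} = 1331.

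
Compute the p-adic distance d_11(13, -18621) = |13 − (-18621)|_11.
d_11(13, -18621) = 1/1331

Step 1 — x − y = 13 − (-18621) = 18634. Step 2 — v_11(18634) = 3 (factor: 18634 = (11^3 · 14); the sign does not affect v_p). Step 3 — |x − y|_11 = 11^{-3} = 1/1331.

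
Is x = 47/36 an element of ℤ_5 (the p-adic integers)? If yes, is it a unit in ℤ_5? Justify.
x ∈ ℤ_5^× (unit); v_5(x) = 0

ℤ_5 = {x ∈ ℚ_5 : v_5(x) ≥ 0} and ℤ_5^× = {x ∈ ℤ_5 : v_5(x) = 0}. Here v_5(47/36) = v_5(num) − v_5(den) = 0; compare against these criteria.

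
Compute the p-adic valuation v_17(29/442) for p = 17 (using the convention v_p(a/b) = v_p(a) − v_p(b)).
v_17(29/442) = -1

Factor powers of 17 from the numerator and denominator of the reduced fraction: 29 = 17^0 · 29 and 442 = 17^1 · 26. Apply v_p(a/b) = v_p(a) − v_p(b): v_17(29/442) = 0 − 1 = -1.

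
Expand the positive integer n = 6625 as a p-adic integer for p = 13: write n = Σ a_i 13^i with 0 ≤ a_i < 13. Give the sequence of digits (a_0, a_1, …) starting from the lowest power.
(a_0, a_1, …) = (8, 2, 0, 3)

Repeated division by 13 gives the digits low-to-high: 6625 = 8 + 2·13^1 + 3·13^3. Digit sequence: (8, 2, 0, 3).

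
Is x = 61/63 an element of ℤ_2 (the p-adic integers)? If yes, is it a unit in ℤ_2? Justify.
x ∈ ℤ_2^× (unit); v_2(x) = 0

ℤ_2 = {x ∈ ℚ_2 : v_2(x) ≥ 0} and ℤ_2^× = {x ∈ ℤ_2 : v_2(x) = 0}. Here v_2(61/63) = v_2(num) − v_2(den) = 0; compare against these criteria.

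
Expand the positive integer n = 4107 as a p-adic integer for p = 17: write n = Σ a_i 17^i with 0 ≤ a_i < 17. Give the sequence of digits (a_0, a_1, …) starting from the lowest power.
(a_0, a_1, …) = (10, 3, 14)

Repeated division by 17 gives the digits low-to-high: 4107 = 10 + 3·17^1 + 14·17^2. Digit sequence: (10, 3, 14).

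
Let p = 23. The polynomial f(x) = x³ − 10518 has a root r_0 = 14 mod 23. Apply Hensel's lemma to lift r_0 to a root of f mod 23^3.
r_2 = 11192 (mod 12167)

Hensel: r_{i+1} = r_i − f(r_i)/f′(r_i) mod 23^{i+2}, where f′(x) = 3x². Iterate:
  r_0 = 14 (mod 23)
  r_1 = 83 (mod 529)
  r_2 = 11192 (mod 12167)
Final: r = 11192 with f(r) ≡ 0 mod 23^3.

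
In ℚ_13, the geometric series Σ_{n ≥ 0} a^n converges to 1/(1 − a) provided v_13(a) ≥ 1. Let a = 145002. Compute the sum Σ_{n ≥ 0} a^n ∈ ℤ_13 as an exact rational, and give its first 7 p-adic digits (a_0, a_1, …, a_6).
Σ a^n = 1/(1 − a) = -1/145001;  first 7 digits = (1, 0, 0, 1, 5, 0, 1)

v_13(a) = 3 ≥ 1, so the series converges in ℤ_13 to 1/(1 − a) = 1/(1 − 145002) = -1/145001. Expand this rational in ℤ_13: compute digits iteratively via d_i = x_i mod 13, x_{i+1} = (x_i − d_i)/13. The first 7 digits are (1, 0, 0, 1, 5, 0, 1).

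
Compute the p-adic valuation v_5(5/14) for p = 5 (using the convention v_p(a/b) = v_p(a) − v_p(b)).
v_5(5/14) = 1

Factor powers of 5 from the numerator and denominator of the reduced fraction: 5 = 5^1 · 1 and 14 = 5^0 · 14. Apply v_p(a/b) = v_p(a) − v_p(b): v_5(5/14) = 1 − 0 = 1.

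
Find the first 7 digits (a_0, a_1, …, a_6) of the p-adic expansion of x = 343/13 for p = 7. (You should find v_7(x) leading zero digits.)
(a_0, …, a_6) = (0, 0, 0, 6, 4, 2, 5)

v_7(343/13) = 3, so a_0 = ... = a_2 = 0. Factor out: x = 7^3 · u with u = 1/13 a unit in ℤ_7. Expand u iteratively via a_{v+i} = u_i mod 7, u_{i+1} = (u_i − a_{v+i})/7:
  u_0 = 1/13;  a_3 = 6;  u_1 = (u_0 − 6)/7 = -11/13
  u_1 = -11/13;  a_4 = 4;  u_2 = (u_1 − 4)/7 = -9/13
  u_2 = -9/13;  a_5 = 2;  u_3 = (u_2 − 2)/7 = -5/13
  u_3 = -5/13;  a_6 = 5;  u_4 = (u_3 − 5)/7 = -10/13
Digits: (0, 0, 0, 6, 4, 2, 5).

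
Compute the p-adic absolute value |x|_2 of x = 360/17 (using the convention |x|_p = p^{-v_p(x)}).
|360/17|_2 = 1/8

Step 1 — compute v_2(x) by factoring powers of 2 out of the numerator and denominator: v_2(360/17) = 3. Step 2 — apply |x|_p = p^{-v_p(x)} = 2^{-3} = 1/8.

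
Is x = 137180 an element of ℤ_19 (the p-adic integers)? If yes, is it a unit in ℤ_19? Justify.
x ∈ ℤ_19 but not a unit; v_19(x) = 3 > 0

ℤ_19 = {x ∈ ℚ_19 : v_19(x) ≥ 0} and ℤ_19^× = {x ∈ ℤ_19 : v_19(x) = 0}. Here v_19(137180) = v_19(num) − v_19(den) = 3; compare against these criteria.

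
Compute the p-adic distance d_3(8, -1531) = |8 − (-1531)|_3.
d_3(8, -1531) = 1/81

Step 1 — x − y = 8 − (-1531) = 1539. Step 2 — v_3(1539) = 4 (factor: 1539 = (3^4 · 19); the sign does not affect v_p). Step 3 — |x − y|_3 = 3^{-4} = 1/81.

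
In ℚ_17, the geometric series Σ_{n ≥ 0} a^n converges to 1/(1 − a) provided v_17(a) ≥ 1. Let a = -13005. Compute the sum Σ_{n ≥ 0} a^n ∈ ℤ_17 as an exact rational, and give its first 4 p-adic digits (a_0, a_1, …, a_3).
Σ a^n = 1/(1 − a) = 1/13006;  first 4 digits = (1, 0, 6, 14)

v_17(a) = 2 ≥ 1, so the series converges in ℤ_17 to 1/(1 − a) = 1/(1 − (-13005)) = 1/13006. Expand this rational in ℤ_17: compute digits iteratively via d_i = x_i mod 17, x_{i+1} = (x_i − d_i)/17. The first 4 digits are (1, 0, 6, 14).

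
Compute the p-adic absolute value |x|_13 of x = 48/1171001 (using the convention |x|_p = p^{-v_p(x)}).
|48/1171001|_13 = 28561

Step 1 — compute v_13(x) by factoring powers of 13 out of the numerator and denominator: v_13(48/1171001) = -4. Step 2 — apply |x|_p = p^{-v_p(x)} = 13^{4} = 28561.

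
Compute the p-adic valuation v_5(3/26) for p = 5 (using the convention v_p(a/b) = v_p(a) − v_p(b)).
v_5(3/26) = 0

Factor powers of 5 from the numerator and denominator of the reduced fraction: 3 = 5^0 · 3 and 26 = 5^0 · 26. Apply v_p(a/b) = v_p(a) − v_p(b): v_5(3/26) = 0 − 0 = 0.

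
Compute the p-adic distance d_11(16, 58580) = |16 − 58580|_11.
d_11(16, 58580) = 1/14641

Step 1 — x − y = 16 − 58580 = -58564. Step 2 — v_11(-58564) = 4 (factor: -58564 = −(11^4 · 4); the sign does not affect v_p). Step 3 — |x − y|_11 = 11^{-4} = 1/14641.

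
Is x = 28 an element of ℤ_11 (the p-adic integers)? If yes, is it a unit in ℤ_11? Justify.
x ∈ ℤ_11^× (unit); v_11(x) = 0

ℤ_11 = {x ∈ ℚ_11 : v_11(x) ≥ 0} and ℤ_11^× = {x ∈ ℤ_11 : v_11(x) = 0}. Here v_11(28) = v_11(num) − v_11(den) = 0; compare against these criteria.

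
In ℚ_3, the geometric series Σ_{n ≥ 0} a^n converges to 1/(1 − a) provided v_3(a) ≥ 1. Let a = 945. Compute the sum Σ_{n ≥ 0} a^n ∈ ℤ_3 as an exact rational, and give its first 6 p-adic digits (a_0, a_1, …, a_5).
Σ a^n = 1/(1 − a) = -1/944;  first 6 digits = (1, 0, 0, 2, 2, 0)

v_3(a) = 3 ≥ 1, so the series converges in ℤ_3 to 1/(1 − a) = 1/(1 − 945) = -1/944. Expand this rational in ℤ_3: compute digits iteratively via d_i = x_i mod 3, x_{i+1} = (x_i − d_i)/3. The first 6 digits are (1, 0, 0, 2, 2, 0).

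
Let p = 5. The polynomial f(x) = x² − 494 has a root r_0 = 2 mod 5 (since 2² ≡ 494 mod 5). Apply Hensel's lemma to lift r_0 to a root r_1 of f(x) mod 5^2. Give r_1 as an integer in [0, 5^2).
r_1 = 12 (mod 25)

Hensel's recurrence: r_{i+1} = r_i − f(r_i)·(f′(r_i))^{-1} mod 5^{i+2}, with f′(x) = 2x. Iterate:
  r_0 = 2 (mod 5)
  r_1 = 12 (mod 25)
Final: r_1 = 12, and one checks f(r_1) ≡ 0 mod 5^2.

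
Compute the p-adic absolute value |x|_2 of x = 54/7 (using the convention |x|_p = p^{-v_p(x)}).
|54/7|_2 = 1/2

Step 1 — compute v_2(x) by factoring powers of 2 out of the numerator and denominator: v_2(54/7) = 1. Step 2 — apply |x|_p = p^{-v_p(x)} = 2^{-1} = 1/2.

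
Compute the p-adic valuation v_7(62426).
v_7(62426) = 4

v_7(n) is the largest exponent k such that 7^k divides n. Factor out: 62426 = 7^4 · 26. (Sign doesn't affect v_p.) So v_7(62426) = 4.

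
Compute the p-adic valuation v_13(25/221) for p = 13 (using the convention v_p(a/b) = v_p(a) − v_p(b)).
v_13(25/221) = -1

Factor powers of 13 from the numerator and denominator of the reduced fraction: 25 = 13^0 · 25 and 221 = 13^1 · 17. Apply v_p(a/b) = v_p(a) − v_p(b): v_13(25/221) = 0 − 1 = -1.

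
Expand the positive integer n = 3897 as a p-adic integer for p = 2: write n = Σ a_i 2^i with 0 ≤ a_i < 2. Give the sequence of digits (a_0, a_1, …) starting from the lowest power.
(a_0, a_1, …) = (1, 0, 0, 1, 1, 1, 0, 0, 1, 1, 1, 1)

Repeated division by 2 gives the digits low-to-high: 3897 = 1 + 1·2^3 + 1·2^4 + 1·2^5 + 1·2^8 + 1·2^9 + 1·2^10 + 1·2^11. Digit sequence: (1, 0, 0, 1, 1, 1, 0, 0, 1, 1, 1, 1).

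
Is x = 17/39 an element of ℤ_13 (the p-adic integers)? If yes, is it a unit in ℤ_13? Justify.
x ∉ ℤ_13 (v_13(x) = -1 < 0)

ℤ_13 = {x ∈ ℚ_13 : v_13(x) ≥ 0} and ℤ_13^× = {x ∈ ℤ_13 : v_13(x) = 0}. Here v_13(17/39) = v_13(num) − v_13(den) = -1; compare against these criteria.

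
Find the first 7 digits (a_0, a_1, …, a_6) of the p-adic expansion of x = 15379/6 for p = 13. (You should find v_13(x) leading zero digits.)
(a_0, …, a_6) = (0, 0, 0, 12, 10, 10, 10)

v_13(15379/6) = 3, so a_0 = ... = a_2 = 0. Factor out: x = 13^3 · u with u = 7/6 a unit in ℤ_13. Expand u iteratively via a_{v+i} = u_i mod 13, u_{i+1} = (u_i − a_{v+i})/13:
  u_0 = 7/6;  a_3 = 12;  u_1 = (u_0 − 12)/13 = -5/6
  u_1 = -5/6;  a_4 = 10;  u_2 = (u_1 − 10)/13 = -5/6
  u_2 = -5/6;  a_5 = 10;  u_3 = (u_2 − 10)/13 = -5/6
  u_3 = -5/6;  a_6 = 10;  u_4 = (u_3 − 10)/13 = -5/6
Digits: (0, 0, 0, 12, 10, 10, 10).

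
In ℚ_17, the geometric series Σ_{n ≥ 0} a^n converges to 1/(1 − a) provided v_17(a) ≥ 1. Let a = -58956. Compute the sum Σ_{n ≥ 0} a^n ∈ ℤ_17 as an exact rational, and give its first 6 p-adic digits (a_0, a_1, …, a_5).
Σ a^n = 1/(1 − a) = 1/58957;  first 6 digits = (1, 0, 0, 5, 16, 16)

v_17(a) = 3 ≥ 1, so the series converges in ℤ_17 to 1/(1 − a) = 1/(1 − (-58956)) = 1/58957. Expand this rational in ℤ_17: compute digits iteratively via d_i = x_i mod 17, x_{i+1} = (x_i − d_i)/17. The first 6 digits are (1, 0, 0, 5, 16, 16).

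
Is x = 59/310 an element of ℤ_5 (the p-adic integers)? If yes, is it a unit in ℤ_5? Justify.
x ∉ ℤ_5 (v_5(x) = -1 < 0)

ℤ_5 = {x ∈ ℚ_5 : v_5(x) ≥ 0} and ℤ_5^× = {x ∈ ℤ_5 : v_5(x) = 0}. Here v_5(59/310) = v_5(num) − v_5(den) = -1; compare against these criteria.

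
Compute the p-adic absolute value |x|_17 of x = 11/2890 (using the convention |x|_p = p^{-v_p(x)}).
|11/2890|_17 = 289

Step 1 — compute v_17(x) by factoring powers of 17 out of the numerator and denominator: v_17(11/2890) = -2. Step 2 — apply |x|_p = p^{-v_p(x)} = 17^{2} = 289.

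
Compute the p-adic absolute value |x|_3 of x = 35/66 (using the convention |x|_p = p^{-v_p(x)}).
|35/66|_3 = 3

Step 1 — compute v_3(x) by factoring powers of 3 out of the numerator and denominator: v_3(35/66) = -1. Step 2 — apply |x|_p = p^{-v_p(x)} = 3^{1} = 3.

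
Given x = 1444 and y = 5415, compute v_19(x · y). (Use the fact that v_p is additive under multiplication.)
v_19(7819260) = 4

v_p(x) = 2 (factor: 1444 = 19^2 · 4); v_p(y) = 2 (factor: 5415 = 19^2 · 15). Additivity: v_p(xy) = v_p(x) + v_p(y) = 2 + 2 = 4. (Direct check: xy = 7819260 = 19^4 · (60).)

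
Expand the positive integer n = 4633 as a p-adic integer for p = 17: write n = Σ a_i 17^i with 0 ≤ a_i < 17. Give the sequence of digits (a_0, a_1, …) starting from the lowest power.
(a_0, a_1, …) = (9, 0, 16)

Repeated division by 17 gives the digits low-to-high: 4633 = 9 + 16·17^2. Digit sequence: (9, 0, 16).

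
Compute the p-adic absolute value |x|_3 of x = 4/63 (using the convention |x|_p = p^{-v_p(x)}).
|4/63|_3 = 9

Step 1 — compute v_3(x) by factoring powers of 3 out of the numerator and denominator: v_3(4/63) = -2. Step 2 — apply |x|_p = p^{-v_p(x)} = 3^{2} = 9.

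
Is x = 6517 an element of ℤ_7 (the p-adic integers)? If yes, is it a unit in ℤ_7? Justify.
x ∈ ℤ_7 but not a unit; v_7(x) = 3 > 0

ℤ_7 = {x ∈ ℚ_7 : v_7(x) ≥ 0} and ℤ_7^× = {x ∈ ℤ_7 : v_7(x) = 0}. Here v_7(6517) = v_7(num) − v_7(den) = 3; compare against these criteria.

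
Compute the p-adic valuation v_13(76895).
v_13(76895) = 3

v_13(n) is the largest exponent k such that 13^k divides n. Factor out: 76895 = 13^3 · 35. (Sign doesn't affect v_p.) So v_13(76895) = 3.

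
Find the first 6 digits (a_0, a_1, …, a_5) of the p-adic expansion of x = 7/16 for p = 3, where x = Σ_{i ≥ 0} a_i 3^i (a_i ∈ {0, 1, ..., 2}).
(a_0, …, a_5) = (1, 0, 2, 1, 0, 0)

v_3(7/16) = 0 (numerator and denominator both coprime to 3), so x ∈ ℤ_3^×. Compute digits iteratively via a_i = x_i mod 3, x_{i+1} = (x_i − a_i)/3, with x_0 = x:
  x_0 = 7/16;  a_0 = 1;  x_1 = (x_0 − 1)/3 = -3/16
  x_1 = -3/16;  a_1 = 0;  x_2 = (x_1 − 0)/3 = -1/16
  x_2 = -1/16;  a_2 = 2;  x_3 = (x_2 − 2)/3 = -11/16
  x_3 = -11/16;  a_3 = 1;  x_4 = (x_3 − 1)/3 = -9/16
  x_4 = -9/16;  a_4 = 0;  x_5 = (x_4 − 0)/3 = -3/16
  x_5 = -3/16;  a_5 = 0;  x_6 = (x_5 − 0)/3 = -1/16
Digits: (1, 0, 2, 1, 0, 0).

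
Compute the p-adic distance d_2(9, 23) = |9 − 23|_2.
d_2(9, 23) = 1/2

Step 1 — x − y = 9 − 23 = -14. Step 2 — v_2(-14) = 1 (factor: -14 = −(2^1 · 7); the sign does not affect v_p). Step 3 — |x − y|_2 = 2^{-1} = 1/2.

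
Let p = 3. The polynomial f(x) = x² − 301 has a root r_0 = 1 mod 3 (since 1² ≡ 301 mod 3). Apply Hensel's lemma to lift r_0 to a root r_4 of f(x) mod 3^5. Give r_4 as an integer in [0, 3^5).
r_4 = 106 (mod 243)

Hensel's recurrence: r_{i+1} = r_i − f(r_i)·(f′(r_i))^{-1} mod 3^{i+2}, with f′(x) = 2x. Iterate:
  r_0 = 1 (mod 3)
  r_1 = 7 (mod 9)
  r_2 = 25 (mod 27)
  r_3 = 25 (mod 81)
  r_4 = 106 (mod 243)
Final: r_4 = 106, and one checks f(r_4) ≡ 0 mod 3^5.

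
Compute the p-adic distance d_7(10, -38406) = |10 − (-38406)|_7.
d_7(10, -38406) = 1/2401

Step 1 — x − y = 10 − (-38406) = 38416. Step 2 — v_7(38416) = 4 (factor: 38416 = (7^4 · 16); the sign does not affect v_p). Step 3 — |x − y|_7 = 7^{-4} = 1/2401.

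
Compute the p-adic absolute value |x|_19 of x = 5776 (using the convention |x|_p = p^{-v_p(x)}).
|5776|_19 = 1/361

Step 1 — compute v_19(x) by factoring powers of 19 out of the numerator and denominator: v_19(5776) = 2. Step 2 — apply |x|_p = p^{-v_p(x)} = 19^{-2} = 1/361.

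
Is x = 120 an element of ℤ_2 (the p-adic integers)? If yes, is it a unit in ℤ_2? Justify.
x ∈ ℤ_2 but not a unit; v_2(x) = 3 > 0

ℤ_2 = {x ∈ ℚ_2 : v_2(x) ≥ 0} and ℤ_2^× = {x ∈ ℤ_2 : v_2(x) = 0}. Here v_2(120) = v_2(num) − v_2(den) = 3; compare against these criteria.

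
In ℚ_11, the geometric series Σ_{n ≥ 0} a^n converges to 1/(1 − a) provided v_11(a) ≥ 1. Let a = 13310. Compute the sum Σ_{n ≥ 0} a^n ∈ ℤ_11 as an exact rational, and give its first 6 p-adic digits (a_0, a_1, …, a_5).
Σ a^n = 1/(1 − a) = -1/13309;  first 6 digits = (1, 0, 0, 10, 0, 0)

v_11(a) = 3 ≥ 1, so the series converges in ℤ_11 to 1/(1 − a) = 1/(1 − 13310) = -1/13309. Expand this rational in ℤ_11: compute digits iteratively via d_i = x_i mod 11, x_{i+1} = (x_i − d_i)/11. The first 6 digits are (1, 0, 0, 10, 0, 0).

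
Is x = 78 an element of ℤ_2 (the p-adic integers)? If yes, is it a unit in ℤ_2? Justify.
x ∈ ℤ_2 but not a unit; v_2(x) = 1 > 0

ℤ_2 = {x ∈ ℚ_2 : v_2(x) ≥ 0} and ℤ_2^× = {x ∈ ℤ_2 : v_2(x) = 0}. Here v_2(78) = v_2(num) − v_2(den) = 1; compare against these criteria.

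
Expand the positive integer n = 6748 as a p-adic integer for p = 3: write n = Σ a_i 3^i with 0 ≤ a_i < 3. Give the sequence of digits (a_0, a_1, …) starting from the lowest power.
(a_0, a_1, …) = (1, 2, 2, 0, 2, 0, 0, 0, 1)

Repeated division by 3 gives the digits low-to-high: 6748 = 1 + 2·3^1 + 2·3^2 + 2·3^4 + 1·3^8. Digit sequence: (1, 2, 2, 0, 2, 0, 0, 0, 1).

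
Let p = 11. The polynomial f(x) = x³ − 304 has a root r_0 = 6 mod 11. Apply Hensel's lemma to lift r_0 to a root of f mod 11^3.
r_2 = 325 (mod 1331)

Hensel: r_{i+1} = r_i − f(r_i)/f′(r_i) mod 11^{i+2}, where f′(x) = 3x². Iterate:
  r_0 = 6 (mod 11)
  r_1 = 83 (mod 121)
  r_2 = 325 (mod 1331)
Final: r = 325 with f(r) ≡ 0 mod 11^3.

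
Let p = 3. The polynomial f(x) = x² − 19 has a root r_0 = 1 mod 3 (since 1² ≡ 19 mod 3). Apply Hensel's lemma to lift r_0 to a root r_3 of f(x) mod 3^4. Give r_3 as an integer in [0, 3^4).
r_3 = 10 (mod 81)

Hensel's recurrence: r_{i+1} = r_i − f(r_i)·(f′(r_i))^{-1} mod 3^{i+2}, with f′(x) = 2x. Iterate:
  r_0 = 1 (mod 3)
  r_1 = 1 (mod 9)
  r_2 = 10 (mod 27)
  r_3 = 10 (mod 81)
Final: r_3 = 10, and one checks f(r_3) ≡ 0 mod 3^4.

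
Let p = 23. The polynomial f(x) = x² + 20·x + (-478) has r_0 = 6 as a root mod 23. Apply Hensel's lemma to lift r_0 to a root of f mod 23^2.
r_1 = 512 (mod 529)

Hensel: r_{i+1} = r_i − f(r_i)·(f′(r_i))^{-1} mod 23^{i+2}, f′(x) = 2x + 20. Iterate:
  r_0 = 6 (mod 23)
  r_1 = 512 (mod 529)
Final: r = 512 satisfies f(r) ≡ 0 mod 23^2.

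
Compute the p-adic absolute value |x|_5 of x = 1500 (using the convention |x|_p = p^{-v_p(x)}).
|1500|_5 = 1/125

Step 1 — compute v_5(x) by factoring powers of 5 out of the numerator and denominator: v_5(1500) = 3. Step 2 — apply |x|_p = p^{-v_p(x)} = 5^{-3} = 1/125.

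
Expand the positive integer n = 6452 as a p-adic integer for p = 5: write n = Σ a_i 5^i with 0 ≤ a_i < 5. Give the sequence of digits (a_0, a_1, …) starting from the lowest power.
(a_0, a_1, …) = (2, 0, 3, 1, 0, 2)

Repeated division by 5 gives the digits low-to-high: 6452 = 2 + 3·5^2 + 1·5^3 + 2·5^5. Digit sequence: (2, 0, 3, 1, 0, 2).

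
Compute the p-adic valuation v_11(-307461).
v_11(-307461) = 4

v_11(n) is the largest exponent k such that 11^k divides n. Factor out: -307461 = -11^4 · 21. (Sign doesn't affect v_p.) So v_11(-307461) = 4.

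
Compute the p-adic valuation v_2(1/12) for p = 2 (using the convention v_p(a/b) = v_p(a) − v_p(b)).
v_2(1/12) = -2

Factor powers of 2 from the numerator and denominator of the reduced fraction: 1 = 2^0 · 1 and 12 = 2^2 · 3. Apply v_p(a/b) = v_p(a) − v_p(b): v_2(1/12) = 0 − 2 = -2.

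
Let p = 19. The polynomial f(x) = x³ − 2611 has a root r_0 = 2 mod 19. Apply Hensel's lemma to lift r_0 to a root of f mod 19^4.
r_3 = 11440 (mod 130321)

Hensel: r_{i+1} = r_i − f(r_i)/f′(r_i) mod 19^{i+2}, where f′(x) = 3x². Iterate:
  r_0 = 2 (mod 19)
  r_1 = 249 (mod 361)
  r_2 = 4581 (mod 6859)
  r_3 = 11440 (mod 130321)
Final: r = 11440 with f(r) ≡ 0 mod 19^4.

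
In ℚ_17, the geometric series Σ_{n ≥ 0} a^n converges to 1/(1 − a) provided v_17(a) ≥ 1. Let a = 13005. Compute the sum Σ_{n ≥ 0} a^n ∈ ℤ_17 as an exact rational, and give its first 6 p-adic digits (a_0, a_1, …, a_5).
Σ a^n = 1/(1 − a) = -1/13004;  first 6 digits = (1, 0, 11, 2, 2, 0)

v_17(a) = 2 ≥ 1, so the series converges in ℤ_17 to 1/(1 − a) = 1/(1 − 13005) = -1/13004. Expand this rational in ℤ_17: compute digits iteratively via d_i = x_i mod 17, x_{i+1} = (x_i − d_i)/17. The first 6 digits are (1, 0, 11, 2, 2, 0).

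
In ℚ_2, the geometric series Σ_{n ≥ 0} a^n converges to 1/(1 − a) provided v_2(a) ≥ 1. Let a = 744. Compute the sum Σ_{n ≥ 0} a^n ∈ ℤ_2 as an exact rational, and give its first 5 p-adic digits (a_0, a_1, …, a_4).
Σ a^n = 1/(1 − a) = -1/743;  first 5 digits = (1, 0, 0, 1, 0)

v_2(a) = 3 ≥ 1, so the series converges in ℤ_2 to 1/(1 − a) = 1/(1 − 744) = -1/743. Expand this rational in ℤ_2: compute digits iteratively via d_i = x_i mod 2, x_{i+1} = (x_i − d_i)/2. The first 5 digits are (1, 0, 0, 1, 0).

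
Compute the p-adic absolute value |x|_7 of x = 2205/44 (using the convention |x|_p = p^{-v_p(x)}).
|2205/44|_7 = 1/49

Step 1 — compute v_7(x) by factoring powers of 7 out of the numerator and denominator: v_7(2205/44) = 2. Step 2 — apply |x|_p = p^{-v_p(x)} = 7^{-2} = 1/49.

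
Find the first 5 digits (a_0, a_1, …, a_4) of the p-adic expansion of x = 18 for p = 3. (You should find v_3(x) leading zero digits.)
(a_0, …, a_4) = (0, 0, 2, 0, 0)

v_3(18) = 2, so a_0 = ... = a_1 = 0. Factor out: x = 3^2 · u with u = 2 a unit in ℤ_3. Expand u iteratively via a_{v+i} = u_i mod 3, u_{i+1} = (u_i − a_{v+i})/3:
  u_0 = 2;  a_2 = 2;  u_1 = (u_0 − 2)/3 = 0
  u_1 = 0;  a_3 = 0;  u_2 = (u_1 − 0)/3 = 0
  u_2 = 0;  a_4 = 0;  u_3 = (u_2 − 0)/3 = 0
Digits: (0, 0, 2, 0, 0).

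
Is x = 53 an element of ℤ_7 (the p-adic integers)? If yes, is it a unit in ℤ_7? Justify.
x ∈ ℤ_7^× (unit); v_7(x) = 0

ℤ_7 = {x ∈ ℚ_7 : v_7(x) ≥ 0} and ℤ_7^× = {x ∈ ℤ_7 : v_7(x) = 0}. Here v_7(53) = v_7(num) − v_7(den) = 0; compare against these criteria.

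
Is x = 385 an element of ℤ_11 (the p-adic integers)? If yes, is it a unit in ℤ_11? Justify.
x ∈ ℤ_11 but not a unit; v_11(x) = 1 > 0

ℤ_11 = {x ∈ ℚ_11 : v_11(x) ≥ 0} and ℤ_11^× = {x ∈ ℤ_11 : v_11(x) = 0}. Here v_11(385) = v_11(num) − v_11(den) = 1; compare against these criteria.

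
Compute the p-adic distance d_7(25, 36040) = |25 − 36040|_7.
d_7(25, 36040) = 1/2401

Step 1 — x − y = 25 − 36040 = -36015. Step 2 — v_7(-36015) = 4 (factor: -36015 = −(7^4 · 15); the sign does not affect v_p). Step 3 — |x − y|_7 = 7^{-4} = 1/2401.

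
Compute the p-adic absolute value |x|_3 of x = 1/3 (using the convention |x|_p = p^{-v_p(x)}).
|1/3|_3 = 3

Step 1 — compute v_3(x) by factoring powers of 3 out of the numerator and denominator: v_3(1/3) = -1. Step 2 — apply |x|_p = p^{-v_p(x)} = 3^{1} = 3.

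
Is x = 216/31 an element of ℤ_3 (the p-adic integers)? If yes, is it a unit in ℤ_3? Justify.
x ∈ ℤ_3 but not a unit; v_3(x) = 3 > 0

ℤ_3 = {x ∈ ℚ_3 : v_3(x) ≥ 0} and ℤ_3^× = {x ∈ ℤ_3 : v_3(x) = 0}. Here v_3(216/31) = v_3(num) − v_3(den) = 3; compare against these criteria.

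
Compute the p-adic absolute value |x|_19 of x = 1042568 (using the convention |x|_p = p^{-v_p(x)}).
|1042568|_19 = 1/130321

Step 1 — compute v_19(x) by factoring powers of 19 out of the numerator and denominator: v_19(1042568) = 4. Step 2 — apply |x|_p = p^{-v_p(x)} = 19^{-4} = 1/130321.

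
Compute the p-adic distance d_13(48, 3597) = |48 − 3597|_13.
d_13(48, 3597) = 1/169

Step 1 — x − y = 48 − 3597 = -3549. Step 2 — v_13(-3549) = 2 (factor: -3549 = −(13^2 · 21); the sign does not affect v_p). Step 3 — |x − y|_13 = 13^{-2} = 1/169.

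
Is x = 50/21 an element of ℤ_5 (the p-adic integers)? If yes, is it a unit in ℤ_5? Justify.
x ∈ ℤ_5 but not a unit; v_5(x) = 2 > 0

ℤ_5 = {x ∈ ℚ_5 : v_5(x) ≥ 0} and ℤ_5^× = {x ∈ ℤ_5 : v_5(x) = 0}. Here v_5(50/21) = v_5(num) − v_5(den) = 2; compare against these criteria.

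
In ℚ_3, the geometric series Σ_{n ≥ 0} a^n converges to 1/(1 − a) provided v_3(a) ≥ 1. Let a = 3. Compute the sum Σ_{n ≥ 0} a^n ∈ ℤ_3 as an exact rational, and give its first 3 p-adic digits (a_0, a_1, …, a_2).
Σ a^n = 1/(1 − a) = -1/2;  first 3 digits = (1, 1, 1)

v_3(a) = 1 ≥ 1, so the series converges in ℤ_3 to 1/(1 − a) = 1/(1 − 3) = -1/2. Expand this rational in ℤ_3: compute digits iteratively via d_i = x_i mod 3, x_{i+1} = (x_i − d_i)/3. The first 3 digits are (1, 1, 1).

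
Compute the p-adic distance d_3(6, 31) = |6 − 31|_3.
d_3(6, 31) = 1

Step 1 — x − y = 6 − 31 = -25. Step 2 — v_3(-25) = 0 (factor: -25 = −(3^0 · 25); the sign does not affect v_p). Step 3 — |x − y|_3 = 3^{0} = 1.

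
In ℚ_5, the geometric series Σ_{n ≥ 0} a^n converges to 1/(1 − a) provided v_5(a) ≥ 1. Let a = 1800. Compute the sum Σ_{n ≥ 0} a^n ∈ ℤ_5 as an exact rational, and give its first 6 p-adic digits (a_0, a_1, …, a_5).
Σ a^n = 1/(1 − a) = -1/1799;  first 6 digits = (1, 0, 2, 4, 1, 2)

v_5(a) = 2 ≥ 1, so the series converges in ℤ_5 to 1/(1 − a) = 1/(1 − 1800) = -1/1799. Expand this rational in ℤ_5: compute digits iteratively via d_i = x_i mod 5, x_{i+1} = (x_i − d_i)/5. The first 6 digits are (1, 0, 2, 4, 1, 2).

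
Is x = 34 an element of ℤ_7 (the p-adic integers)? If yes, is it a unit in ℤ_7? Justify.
x ∈ ℤ_7^× (unit); v_7(x) = 0

ℤ_7 = {x ∈ ℚ_7 : v_7(x) ≥ 0} and ℤ_7^× = {x ∈ ℤ_7 : v_7(x) = 0}. Here v_7(34) = v_7(num) − v_7(den) = 0; compare against these criteria.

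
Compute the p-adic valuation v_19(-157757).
v_19(-157757) = 3

v_19(n) is the largest exponent k such that 19^k divides n. Factor out: -157757 = -19^3 · 23. (Sign doesn't affect v_p.) So v_19(-157757) = 3.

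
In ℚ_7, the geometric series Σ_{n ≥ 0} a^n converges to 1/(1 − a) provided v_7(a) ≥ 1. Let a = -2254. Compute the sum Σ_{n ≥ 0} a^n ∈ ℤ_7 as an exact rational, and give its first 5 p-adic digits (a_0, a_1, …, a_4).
Σ a^n = 1/(1 − a) = 1/2255;  first 5 digits = (1, 0, 3, 0, 1)

v_7(a) = 2 ≥ 1, so the series converges in ℤ_7 to 1/(1 − a) = 1/(1 − (-2254)) = 1/2255. Expand this rational in ℤ_7: compute digits iteratively via d_i = x_i mod 7, x_{i+1} = (x_i − d_i)/7. The first 5 digits are (1, 0, 3, 0, 1).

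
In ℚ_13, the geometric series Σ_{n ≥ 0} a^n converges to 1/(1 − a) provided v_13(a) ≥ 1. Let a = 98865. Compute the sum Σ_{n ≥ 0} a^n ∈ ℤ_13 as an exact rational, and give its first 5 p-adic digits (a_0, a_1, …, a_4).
Σ a^n = 1/(1 − a) = -1/98864;  first 5 digits = (1, 0, 0, 6, 3)

v_13(a) = 3 ≥ 1, so the series converges in ℤ_13 to 1/(1 − a) = 1/(1 − 98865) = -1/98864. Expand this rational in ℤ_13: compute digits iteratively via d_i = x_i mod 13, x_{i+1} = (x_i − d_i)/13. The first 5 digits are (1, 0, 0, 6, 3).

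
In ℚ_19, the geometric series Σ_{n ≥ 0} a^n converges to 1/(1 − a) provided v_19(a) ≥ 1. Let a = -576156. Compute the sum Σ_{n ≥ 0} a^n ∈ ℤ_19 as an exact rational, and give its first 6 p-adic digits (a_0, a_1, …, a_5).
Σ a^n = 1/(1 − a) = 1/576157;  first 6 digits = (1, 0, 0, 11, 14, 18)

v_19(a) = 3 ≥ 1, so the series converges in ℤ_19 to 1/(1 − a) = 1/(1 − (-576156)) = 1/576157. Expand this rational in ℤ_19: compute digits iteratively via d_i = x_i mod 19, x_{i+1} = (x_i − d_i)/19. The first 6 digits are (1, 0, 0, 11, 14, 18).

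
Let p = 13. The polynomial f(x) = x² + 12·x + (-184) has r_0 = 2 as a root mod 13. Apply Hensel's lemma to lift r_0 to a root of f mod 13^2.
r_1 = 54 (mod 169)

Hensel: r_{i+1} = r_i − f(r_i)·(f′(r_i))^{-1} mod 13^{i+2}, f′(x) = 2x + 12. Iterate:
  r_0 = 2 (mod 13)
  r_1 = 54 (mod 169)
Final: r = 54 satisfies f(r) ≡ 0 mod 13^2.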